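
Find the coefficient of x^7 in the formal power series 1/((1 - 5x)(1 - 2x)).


By partial fractions or Cauchy convolution:
The coefficient equals sum_{k=0}^{7} 5^k * 2^(7-k).
= 130123

130123


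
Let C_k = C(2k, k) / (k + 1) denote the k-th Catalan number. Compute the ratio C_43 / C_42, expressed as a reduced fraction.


Using C_k = (2k)! / (k! (k+1)!), the ratio C_{k+1}/C_k simplifies to
C_{k+1}/C_k = [(2k+2)! / ((k+1)! (k+2)!)] * [k! (k+1)! / (2k)!]
 = (2k+2)(2k+1) / ((k+1)(k+2)) = 2(2k+1) / (k+2).
For k = 42: 2(2*42 + 1) / (42 + 2) = 170/44 = 85/22.

85/22


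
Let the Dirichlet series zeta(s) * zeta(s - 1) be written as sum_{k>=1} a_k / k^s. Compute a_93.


Convolution gives a_k = sum_{d | k} d * 1 = sum_{d | k} d = sigma(k), the sum of positive divisors of k.
For k = 93, the divisors are 1, 3, 31, 93, so
sigma(93) = 1 + 3 + 31 + 93 = 128.

128


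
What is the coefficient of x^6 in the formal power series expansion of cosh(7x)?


The Maclaurin series is cosh(t) = sum_{m>=0} t^(2m) / (2m)!, so substituting t = 7x, only even powers of x are nonzero, with coefficient of x^(2m) equal to 7^(2m) / (2m)!.
For x^6 the coefficient is 7^6/6! = 117649/720 = 117649/720.

117649/720


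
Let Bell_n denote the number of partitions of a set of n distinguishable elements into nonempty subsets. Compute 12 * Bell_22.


Bell_22 can be computed from the Bell triangle or from Dobinski's identity Bell_n = (1/e) * sum_{k>=0} k^n / k!.
Computing Bell_22 = 4506715738447323.
Then 12 * 4506715738447323 = 54080588861367876.

54080588861367876


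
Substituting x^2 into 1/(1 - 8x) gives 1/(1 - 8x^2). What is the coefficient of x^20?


The coefficient of x^(2m) in 1/(1 - 8x^2) is 8^m.
With n = 20 = 2*10, the coefficient is 8^10 = 1073741824.

1073741824


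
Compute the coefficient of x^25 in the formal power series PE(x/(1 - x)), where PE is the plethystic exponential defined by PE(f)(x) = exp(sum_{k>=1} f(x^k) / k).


For f(x) = x/(1 - x) we have
sum_{k>=1} f(x^k) / k = sum_{k>=1} (1/k) * x^k / (1 - x^k) = sum_{k, m >= 1} x^(k m) / k,
which after exponentiating simplifies to
PE(x/(1 - x)) = prod_{k>=1} 1 / (1 - x^k).
This is the generating function for the partition function p(n), so the coefficient of x^25 is p(25).
Computing p(25) by dynamic programming over parts 1, 2, ..., 25: p(25) = 1958.

1958


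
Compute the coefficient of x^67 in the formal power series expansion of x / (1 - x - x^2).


Let f(x) = sum_{k>=0} a_k x^k. Multiplying f(x) * (1 - x - x^2) = x and matching coefficients gives a_0 = 0, a_1 = 1, and a_k = a_{k-1} + a_{k-2} for k >= 2. These are the Fibonacci numbers F_k.
Iterating from F_0 = 0, F_1 = 1:
F_0=0, F_1=1, F_2=1, F_3=2, F_4=3, F_5=5, F_6=8, F_7=13, F_8=21, F_9=34, ...
F_67 = 44945570212853.

44945570212853


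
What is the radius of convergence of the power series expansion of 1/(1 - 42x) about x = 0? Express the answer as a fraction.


Expanding 1/(1 - 42x) = sum_{k>=0} 42^k x^k, the series converges when |42x| < 1, i.e., |x| < 1/42.
So the radius of convergence is 1/42 = 1/42.

1/42


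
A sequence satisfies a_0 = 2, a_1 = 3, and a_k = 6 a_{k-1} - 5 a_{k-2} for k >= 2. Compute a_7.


The characteristic equation is t^2 - 6 t + 5 = 0, with roots r_1 = 5 and r_2 = 1 (so c_1 = r_1 + r_2, c_2 = -r_1 r_2 as required).
One can use the closed form a_n = A r_1^n + B r_2^n, but direct iteration is more reliable:
a_0 = 2, a_1 = 3, a_2 = 8, a_3 = 33, a_4 = 158, a_5 = 783, a_6 = 3908, a_7 = 19533.
So a_7 = 19533.

19533


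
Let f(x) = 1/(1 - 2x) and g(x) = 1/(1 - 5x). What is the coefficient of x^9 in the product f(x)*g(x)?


The coefficient of x^n in f*g is the Cauchy product: sum_{k=0}^{n} a^k * b^(n-k).
With a=2, b=5, n=9:
sum_{k=0}^{9} 2^k * 5^(9-k)
= 3254867

3254867


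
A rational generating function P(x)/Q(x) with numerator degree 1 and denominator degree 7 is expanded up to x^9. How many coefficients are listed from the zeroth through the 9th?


Expanding up to x^9 gives the coefficients for x^0, x^1, ..., x^9.
That is 9 + 1 = 10 coefficients in total.

10


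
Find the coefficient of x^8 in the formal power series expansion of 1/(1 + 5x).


Write 1/(1 + c x) = 1/(1 - (-c) x) and apply the geometric-series identity
1/(1 - y) = sum_{k>=0} y^k to get 1/(1 + c x) = sum_{k>=0} (-c)^k x^k.
So the coefficient of x^k is (-c)^k = (-1)^k * c^k.
Here c = 5 and k = 8:
(-5)^8 = 1 * 390625 = 390625

390625


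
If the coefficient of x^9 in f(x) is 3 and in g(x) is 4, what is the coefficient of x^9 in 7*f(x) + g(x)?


Scalar multiplication scales coefficients: 7 * 3 = 21.
Then add the g coefficient: 21 + 4
= 25

25


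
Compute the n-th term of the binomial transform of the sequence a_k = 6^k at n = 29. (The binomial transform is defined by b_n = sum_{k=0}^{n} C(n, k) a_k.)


With a_k = 6^k, b_n = sum_{k=0}^{n} C(n, k) 6^k = (1 + 6)^n by the binomial theorem.
For n = 29: (1 + 6)^29 = 7^29 = 3219905755813179726837607.

3219905755813179726837607


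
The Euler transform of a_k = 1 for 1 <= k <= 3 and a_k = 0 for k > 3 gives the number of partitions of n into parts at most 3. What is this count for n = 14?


Partitions of 14 into parts at most 3:
Using generating function (1-x)^(-1)(1-x^2)^(-1)(1-x^3)^(-1),
the coefficient of x^14 = 24

24


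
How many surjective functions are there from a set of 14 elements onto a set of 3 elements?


By inclusion-exclusion on which target elements are missed, the number of surjections from an n-set onto a k-set is
surj(n, k) = sum_{j=0}^{k} (-1)^j C(k, j) (k - j)^n.
Equivalently surj(n, k) = k! * S(n, k), where S(n, k) is the Stirling number of the second kind.
For n = 14, k = 3:
S(14, 3) = 788970, so
surj = 3! * 788970 = 6 * 788970 = 4733820.

4733820


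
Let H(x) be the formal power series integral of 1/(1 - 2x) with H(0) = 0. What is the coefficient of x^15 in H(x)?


1/(1 - 2x) = sum_{k>=0} 2^k x^k. Integrating termwise with H(0) = 0:
H(x) = sum_{k>=0} 2^k x^(k+1) / (k+1) = sum_{m>=1} 2^(m-1) x^m / m.
For m = 15: 2^14/15 = 16384/15 = 16384/15.

16384/15


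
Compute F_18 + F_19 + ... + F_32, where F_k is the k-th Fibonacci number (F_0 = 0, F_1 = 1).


Use the identity sum_{k=0}^{N} F_k = F_{N+2} - 1 (which follows from F_{k+2} - F_{k+1} = F_k). Then
sum_{k=18}^{32} F_k = (F_{34} - 1) - (F_{19} - 1) = F_{34} - F_{19}.
Computing: F_{34} = 5702887, F_{19} = 4181, so
Sum = 5702887 - 4181 = 5698706.

5698706


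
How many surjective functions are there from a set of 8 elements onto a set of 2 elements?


By inclusion-exclusion on which target elements are missed, the number of surjections from an n-set onto a k-set is
surj(n, k) = sum_{j=0}^{k} (-1)^j C(k, j) (k - j)^n.
Equivalently surj(n, k) = k! * S(n, k), where S(n, k) is the Stirling number of the second kind.
For n = 8, k = 2:
S(8, 2) = 127, so
surj = 2! * 127 = 2 * 127 = 254.

254


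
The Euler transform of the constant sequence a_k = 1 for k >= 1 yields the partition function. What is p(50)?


The Euler transform converts the sequence a_k = 1 into the number of integer partitions.
Using the recurrence or dynamic programming:
p(50) = 204226

204226


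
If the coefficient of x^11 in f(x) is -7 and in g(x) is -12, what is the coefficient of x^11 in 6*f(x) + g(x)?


Scalar multiplication scales coefficients: 6 * -7 = -42.
Then add the g coefficient: -42 + -12
= -54

-54


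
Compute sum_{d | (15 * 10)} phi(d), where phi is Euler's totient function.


First, 15 * 10 = 150. One classical identity is sum_{d | n} phi(d) = n (each k in [1, n] has a unique gcd with n, and among the k's with gcd(k, n) = n/d there are phi(d) of them). So the sum equals 150. We also verify directly:
Divisors of 150: 1, 2, 3, 5, 6, 10, 15, 25, 30, 50, 75, 150.
phi values: 1, 1, 2, 4, 2, 4, 8, 20, 8, 20, 40, 40.
Sum = 150.

150


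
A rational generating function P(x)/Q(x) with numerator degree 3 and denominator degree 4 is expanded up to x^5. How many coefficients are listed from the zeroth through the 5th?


Expanding up to x^5 gives the coefficients for x^0, x^1, ..., x^5.
That is 5 + 1 = 6 coefficients in total.

6


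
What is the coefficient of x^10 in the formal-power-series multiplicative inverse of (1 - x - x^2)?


Let the inverse be f(x) = sum_{k>=0} a_k x^k. From f(x) * (1 - x - x^2) = 1 and matching coefficients:
 x^0: a_0 = 1.
 x^1: a_1 - a_0 = 0, so a_1 = 1.
 x^k (k >= 2): a_k - a_{k-1} - a_{k-2} = 0, i.e. a_k = a_{k-1} + a_{k-2}.
This is the Fibonacci-type recurrence shifted so that a_0 = a_1 = 1.
Iterating: a_0=1, a_1=1, a_2=2, a_3=3, a_4=5, a_5=8, a_6=13, a_7=21, a_8=34, a_9=55, ...
a_10 = 89.

89


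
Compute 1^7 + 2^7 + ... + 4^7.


This power sum has a closed form given by Faulhaber's formula
sum_{k=1}^{m} k^p = (1 / (p + 1)) * sum_{j=0}^{p} C(p + 1, j) B_j m^(p + 1 - j),
but for small m direct computation is fastest:
1 + 128 + 2187 + 16384 = 18700.

18700


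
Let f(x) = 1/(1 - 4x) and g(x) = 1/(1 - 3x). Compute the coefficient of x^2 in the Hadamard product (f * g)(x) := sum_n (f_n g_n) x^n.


f has coefficients f_k = 4^k and g has coefficients g_k = 3^k, so the Hadamard product has coefficient (f*g)_k = 4^k * 3^k = 12^k.
For k = 2: 12^2 = 144.

144


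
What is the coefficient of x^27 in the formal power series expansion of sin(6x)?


The Maclaurin series is sin(t) = sum_{k>=0} (-1)^k t^(2k+1) / (2k+1)!, so substituting t = 6x, only odd powers of x are nonzero, with coefficient of x^(2k+1) equal to (-1)^k 6^(2k+1) / (2k+1)!.
Write 27 = 2*13 + 1, giving the coefficient (-1)^13 * 6^27 / 27! = -1023490369077469249536/10888869450418352160768000000 = -76527504/814172781296875.

-76527504/814172781296875


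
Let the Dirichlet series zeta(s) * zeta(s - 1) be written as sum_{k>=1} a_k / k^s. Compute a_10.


Convolution gives a_k = sum_{d | k} d * 1 = sum_{d | k} d = sigma(k), the sum of positive divisors of k.
For k = 10, the divisors are 1, 2, 5, 10, so
sigma(10) = 1 + 2 + 5 + 10 = 18.

18


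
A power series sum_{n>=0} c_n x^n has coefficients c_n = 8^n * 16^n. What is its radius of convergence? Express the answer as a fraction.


By the root test (Cauchy-Hadamard), the radius is R = 1 / limsup_n |c_n|^(1/n).
Here |c_n|^(1/n) = (8^n * 16^n)^(1/n) = 8 * 16 = 128 for all n.
So R = 1/128 = 1/128.

1/128


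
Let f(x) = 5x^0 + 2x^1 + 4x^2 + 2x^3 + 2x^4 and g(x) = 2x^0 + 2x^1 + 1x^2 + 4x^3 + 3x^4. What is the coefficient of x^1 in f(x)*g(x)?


Cauchy product at x^1:
5*2 + 2*2
= 14

14


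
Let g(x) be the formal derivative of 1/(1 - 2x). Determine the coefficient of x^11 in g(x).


Differentiate termwise: d/dx sum_{k>=0} 2^k x^k = sum_{k>=1} k 2^k x^(k-1) = sum_{j>=0} (j+1) 2^(j+1) x^j.
Equivalently, d/dx [1/(1 - 2x)] = 2/(1 - 2x)^2.
For j = 11: 12 * 2^12 = 12 * 4096 = 49152.

49152


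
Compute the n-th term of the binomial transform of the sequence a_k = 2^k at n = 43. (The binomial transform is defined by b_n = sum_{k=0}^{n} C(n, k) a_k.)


With a_k = 2^k, b_n = sum_{k=0}^{n} C(n, k) 2^k = (1 + 2)^n by the binomial theorem.
For n = 43: (1 + 2)^43 = 3^43 = 328256967394537077627.

328256967394537077627


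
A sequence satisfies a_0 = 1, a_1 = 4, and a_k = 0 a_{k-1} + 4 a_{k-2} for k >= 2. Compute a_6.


The characteristic equation is t^2 - 0 t - 4 = 0, with roots r_1 = 2 and r_2 = -2 (so c_1 = r_1 + r_2, c_2 = -r_1 r_2 as required).
One can use the closed form a_n = A r_1^n + B r_2^n, but direct iteration is more reliable:
a_0 = 1, a_1 = 4, a_2 = 4, a_3 = 16, a_4 = 16, a_5 = 64, a_6 = 64.
So a_6 = 64.

64


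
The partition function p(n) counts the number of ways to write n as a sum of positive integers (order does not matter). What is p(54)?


Using the generating function prod_{k>=1} 1/(1-x^k), we compute p(54).
By dynamic programming over parts 1 through 54:
p(54) = 386155

386155


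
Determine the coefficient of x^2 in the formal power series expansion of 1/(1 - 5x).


The geometric series identity gives 1/(1 - c x) = sum_{k>=0} c^k x^k, so the coefficient of x^k is c^k.
Here c = 5 and k = 2.
Computing: 5^2 = 25

25


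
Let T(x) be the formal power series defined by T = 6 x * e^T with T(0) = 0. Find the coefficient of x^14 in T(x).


Apply the Lagrange inversion formula: if T = 6 x * phi(T) with phi(t) = e^t, then
[x^n] T = 6^n * (1/n) [t^(n-1)] phi(t)^n = 6^n * (1/n) [t^(n-1)] e^(n t) = 6^n * (1/n) * n^(n-1) / (n-1)! = 6^n * n^(n-1) / n!.
When c = 1 this is the Cayley count of rooted labeled trees on n vertices, divided by n!.
For n = 14: 6^14 * 14^13 / 14! = 78364164096 * 793714773254144/87178291200 = 2550642919503888384/3575.

2550642919503888384/3575


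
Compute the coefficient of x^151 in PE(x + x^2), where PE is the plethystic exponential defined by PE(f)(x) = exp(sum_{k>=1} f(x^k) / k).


With f(x) = x + x^2, the exponent is sum_{k>=1} (x^k + x^(2k)) / k = -ln(1 - x) - ln(1 - x^2). Exponentiating:
PE(x + x^2) = 1 / ((1 - x)(1 - x^2)).
This is the generating function for partitions of n into parts of size 1 or 2. The number of 2's can be any j in 0..75, and the rest are 1's, so
[x^151] = floor(151/2) + 1 = 76.

76


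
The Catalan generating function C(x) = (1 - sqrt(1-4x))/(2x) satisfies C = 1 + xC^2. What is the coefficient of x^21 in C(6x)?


Substituting x -> 6x scales the n-th coefficient by 6^n, so [x^21] C(6x) = 6^21 * C_21.
C_21 = C(2*21, 21)/(22) = 538257874440/22 = 24466267020.
So 6^21 * 24466267020 = 21936950640377856 * 24466267020 = 536715291972044618591109120.

536715291972044618591109120


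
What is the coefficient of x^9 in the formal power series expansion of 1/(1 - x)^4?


The expansion 1/(1 - x)^r = sum_{k>=0} C(k + r - 1, r - 1) x^k follows from the multiset / negative-binomial theorem (or from repeated differentiation of the geometric series).
For r = 4 and k = 9:
C(12, 3) = 479001600 / (6 * 362880) = 220.

220


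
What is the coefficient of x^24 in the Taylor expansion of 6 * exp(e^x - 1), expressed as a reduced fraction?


exp(e^x - 1) = sum_{k>=0} Bell_k x^k / k!, where Bell_k is the k-th Bell number.
So the coefficient of x^24 is 6 * Bell_24 / 24!.
Computing: Bell_24 = 445958869294805289 and 24! = 620448401733239439360000, giving
6 * 445958869294805289/620448401733239439360000 = 148652956431601763/34469355651846635520000.

148652956431601763/34469355651846635520000


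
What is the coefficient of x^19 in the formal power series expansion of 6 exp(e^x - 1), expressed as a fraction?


exp(e^x - 1) is the exponential generating function for the Bell numbers Bell_k: exp(e^x - 1) = sum_{k>=0} Bell_k x^k / k!.
So the coefficient of x^19 in 6 exp(e^x - 1) is 6 Bell_19 / 19!.
Computing: Bell_19 = 5832742205057 and 19! = 121645100408832000, giving
6 * 5832742205057/121645100408832000 = 5832742205057/20274183401472000.

5832742205057/20274183401472000


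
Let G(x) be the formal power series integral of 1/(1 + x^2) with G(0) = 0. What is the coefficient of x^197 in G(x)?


1/(1 + x^2) = sum_{j>=0} (-1)^j x^(2j). Integrating termwise with G(0) = 0:
G(x) = sum_{j>=0} (-1)^j x^(2j+1) / (2j+1) = arctan(x).
Only odd powers are nonzero. For x^197 write 197 = 2*98 + 1, giving
(-1)^98 / 197 = 1/197 = 1/197.

1/197


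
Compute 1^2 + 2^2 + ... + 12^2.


This power sum has a closed form given by Faulhaber's formula
sum_{k=1}^{m} k^p = (1 / (p + 1)) * sum_{j=0}^{p} C(p + 1, j) B_j m^(p + 1 - j),
but for small m direct computation is fastest:
1 + 4 + 9 + 16 + 25 + 36 + 49 + 64 + 81 + 100 + 121 + 144 = 650.

650


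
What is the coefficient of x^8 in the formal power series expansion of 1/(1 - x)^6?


The expansion 1/(1 - x)^r = sum_{k>=0} C(k + r - 1, r - 1) x^k follows from the multiset / negative-binomial theorem (or from repeated differentiation of the geometric series).
For r = 6 and k = 8:
C(13, 5) = 6227020800 / (120 * 40320) = 1287.

1287


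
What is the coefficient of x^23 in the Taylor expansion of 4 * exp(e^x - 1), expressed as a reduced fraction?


exp(e^x - 1) = sum_{k>=0} Bell_k x^k / k!, where Bell_k is the k-th Bell number.
So the coefficient of x^23 is 4 * Bell_23 / 23!.
Computing: Bell_23 = 44152005855084346 and 23! = 25852016738884976640000, giving
4 * 44152005855084346/25852016738884976640000 = 22076002927542173/3231502092360622080000.

22076002927542173/3231502092360622080000


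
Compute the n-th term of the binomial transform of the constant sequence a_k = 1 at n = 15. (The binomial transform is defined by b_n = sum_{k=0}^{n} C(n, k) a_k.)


With a_k = 1 for all k, b_n = sum_{k=0}^{n} C(n, k) = 2^n by the binomial theorem.
For n = 15: 2^15 = 32768.

32768


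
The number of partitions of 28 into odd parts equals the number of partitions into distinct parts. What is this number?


Computing partitions of 28 into odd parts (1, 3, 5, ...):
Using the generating function prod_{k>=0} 1/(1-x^(2k+1)),
the count is 222

222


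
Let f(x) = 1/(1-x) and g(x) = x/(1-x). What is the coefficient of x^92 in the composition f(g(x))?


First simplify the composition: f(g(x)) = 1/(1 - x/(1-x)) = (1-x)/((1-x) - x) = (1-x)/(1-2x).
Now extract the coefficient. Write (1-x)/(1-2x) = 1/(1-2x) - x/(1-2x).
The coefficient of x^n in 1/(1-2x) is 2^n, and in x/(1-2x) is 2^(n-1) (for n >= 1).
So the coefficient of x^92 is 2^92 - 2^91 = 4951760157141521099596496896 - 2475880078570760549798248448 = 2475880078570760549798248448.

2475880078570760549798248448


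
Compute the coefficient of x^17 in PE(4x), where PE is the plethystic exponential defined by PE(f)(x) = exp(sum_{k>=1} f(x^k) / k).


With f(x) = 4x, the exponent is sum_{k>=1} 4 x^k / k = 4 * (-ln(1 - x)). Exponentiating:
PE(4x) = exp(-4 ln(1 - x)) = 1/(1 - x)^4.
By the negative binomial expansion, [x^n] 1/(1 - x)^4 = C(n + 3, 3).
For n = 17: C(20, 3) = 1140.

1140


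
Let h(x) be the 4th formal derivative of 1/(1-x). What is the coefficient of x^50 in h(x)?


Differentiating 4 times: d^4/dx^4 [1/(1-x)] = 4!/(1-x)^5.
The expansion 1/(1-x)^5 = sum_{k>=0} C(k+4, 4) x^k, so the coefficient of x^n in 4!/(1-x)^5 is 4! * C(n+4, 4).
For n = 50: 24 * C(54, 4) = 24 * 316251 = 7590024

7590024


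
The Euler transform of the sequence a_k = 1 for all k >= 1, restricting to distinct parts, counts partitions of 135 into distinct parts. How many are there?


Partitions of 135 into distinct parts can be computed via generating function.
Product (1+x)(1+x^2)(1+x^3)...
The coefficient of x^135 = 6711480

6711480


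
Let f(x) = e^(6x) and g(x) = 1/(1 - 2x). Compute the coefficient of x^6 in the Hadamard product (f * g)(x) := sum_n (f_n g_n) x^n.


Expanding: f_k = 6^k/k! (from e^(6x)) and g_k = 2^k (from 1/(1 - 2x)). So the Hadamard coefficient (f * g)_k = 6^k 2^k / k! = (12)^k / k!.
For k = 6: 12^6/6! = 2985984/720 = 20736/5.

20736/5


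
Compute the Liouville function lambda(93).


The Liouville function is lambda(k) = (-1)^Omega(k), where Omega(k) counts the prime factors of k with multiplicity.
Factoring: 93 = 3 * 31, so Omega(93) = 2.
lambda(93) = (-1)^2 = 1.

1


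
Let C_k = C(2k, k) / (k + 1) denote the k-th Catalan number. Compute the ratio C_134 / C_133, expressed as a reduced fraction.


Using C_k = (2k)! / (k! (k+1)!), the ratio C_{k+1}/C_k simplifies to
C_{k+1}/C_k = [(2k+2)! / ((k+1)! (k+2)!)] * [k! (k+1)! / (2k)!]
 = (2k+2)(2k+1) / ((k+1)(k+2)) = 2(2k+1) / (k+2).
For k = 133: 2(2*133 + 1) / (133 + 2) = 534/135 = 178/45.

178/45


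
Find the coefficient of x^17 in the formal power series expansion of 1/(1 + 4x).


Write 1/(1 + c x) = 1/(1 - (-c) x) and apply the geometric-series identity
1/(1 - y) = sum_{k>=0} y^k to get 1/(1 + c x) = sum_{k>=0} (-c)^k x^k.
So the coefficient of x^k is (-c)^k = (-1)^k * c^k.
Here c = 4 and k = 17:
(-4)^17 = -1 * 17179869184 = -17179869184

-17179869184


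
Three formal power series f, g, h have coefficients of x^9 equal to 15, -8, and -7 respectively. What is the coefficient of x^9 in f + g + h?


Series addition is componentwise:
15 + -8 + -7
= 0

0


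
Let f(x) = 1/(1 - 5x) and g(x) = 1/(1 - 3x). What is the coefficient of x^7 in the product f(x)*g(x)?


The coefficient of x^n in f*g is the Cauchy product: sum_{k=0}^{n} a^k * b^(n-k).
With a=5, b=3, n=7:
sum_{k=0}^{7} 5^k * 3^(7-k)
= 192032

192032


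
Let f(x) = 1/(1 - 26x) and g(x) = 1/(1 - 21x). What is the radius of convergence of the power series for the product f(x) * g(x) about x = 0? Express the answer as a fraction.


The radius of 1/(1 - 26x) is 1/26 (nearest singularity at x = 1/26), and the radius of 1/(1 - 21x) is 1/21.
The product f(x)*g(x) = 1/((1 - 26x)(1 - 21x)) has singularities at both 1/26 and 1/21, so its radius of convergence is the distance to the nearest one:
min(1/26, 1/21) = 1/26.

1/26


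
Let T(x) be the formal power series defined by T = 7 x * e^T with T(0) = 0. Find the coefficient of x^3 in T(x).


Apply the Lagrange inversion formula: if T = 7 x * phi(T) with phi(t) = e^t, then
[x^n] T = 7^n * (1/n) [t^(n-1)] phi(t)^n = 7^n * (1/n) [t^(n-1)] e^(n t) = 7^n * (1/n) * n^(n-1) / (n-1)! = 7^n * n^(n-1) / n!.
When c = 1 this is the Cayley count of rooted labeled trees on n vertices, divided by n!.
For n = 3: 7^3 * 3^2 / 3! = 343 * 9/6 = 1029/2.

1029/2


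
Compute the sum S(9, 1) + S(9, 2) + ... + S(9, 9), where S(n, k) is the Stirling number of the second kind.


By definition, S(n, k) counts partitions of an n-set into exactly k nonempty blocks.
Computing row n = 9 for k = 1..9:
S(9, k): 1, 255, 3025, 7770, 6951, 2646, 462, 36, 1
Sum = 21147. (This equals Bell_9 since the sum runs over all k.)

21147


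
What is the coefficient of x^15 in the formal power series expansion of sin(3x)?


The Maclaurin series is sin(t) = sum_{k>=0} (-1)^k t^(2k+1) / (2k+1)!, so substituting t = 3x, only odd powers of x are nonzero, with coefficient of x^(2k+1) equal to (-1)^k 3^(2k+1) / (2k+1)!.
Write 15 = 2*7 + 1, giving the coefficient (-1)^7 * 3^15 / 15! = -14348907/1307674368000 = -19683/1793792000.

-19683/1793792000


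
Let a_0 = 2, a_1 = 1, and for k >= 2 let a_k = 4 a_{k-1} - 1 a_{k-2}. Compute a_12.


Iterating the recurrence forward:
a_0 = 2
a_1 = 1
a_2 = 4*1 - 1*2 = 2
a_3 = 4*2 - 1*1 = 7
a_4 = 4*7 - 1*2 = 26
a_5 = 4*26 - 1*7 = 97
a_6 = 4*97 - 1*26 = 362
a_7 = 4*362 - 1*97 = 1351
a_8 = 4*1351 - 1*362 = 5042
a_9 = 4*5042 - 1*1351 = 18817
a_10 = 4*18817 - 1*5042 = 70226
a_11 = 4*70226 - 1*18817 = 262087
a_12 = 4*262087 - 1*70226 = 978122
So a_12 = 978122.

978122


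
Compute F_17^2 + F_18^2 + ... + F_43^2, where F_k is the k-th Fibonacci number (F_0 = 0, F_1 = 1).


There is a standard identity sum_{k=0}^{N} F_k^2 = F_N * F_{N+1} (proved inductively from the telescoping relation F_k^2 = F_k F_{k+1} - F_{k-1} F_k). Then
sum_{k=17}^{43} F_k^2 = F_43 F_44 - F_16 F_17.
Computing: F_43 = 433494437, F_44 = 701408733, F_16 = 987, F_17 = 1597.
Sum = 433494437 * 701408733 - 987 * 1597 = 304056783817142082.

304056783817142082


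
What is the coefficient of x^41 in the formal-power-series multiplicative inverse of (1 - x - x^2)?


Let the inverse be f(x) = sum_{k>=0} a_k x^k. From f(x) * (1 - x - x^2) = 1 and matching coefficients:
 x^0: a_0 = 1.
 x^1: a_1 - a_0 = 0, so a_1 = 1.
 x^k (k >= 2): a_k - a_{k-1} - a_{k-2} = 0, i.e. a_k = a_{k-1} + a_{k-2}.
This is the Fibonacci-type recurrence shifted so that a_0 = a_1 = 1.
Iterating: a_0=1, a_1=1, a_2=2, a_3=3, a_4=5, a_5=8, a_6=13, a_7=21, a_8=34, a_9=55, ...
a_41 = 267914296.

267914296


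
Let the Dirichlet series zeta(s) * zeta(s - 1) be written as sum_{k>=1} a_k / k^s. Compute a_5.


Convolution gives a_k = sum_{d | k} d * 1 = sum_{d | k} d = sigma(k), the sum of positive divisors of k.
For k = 5, the divisors are 1, 5, so
sigma(5) = 1 + 5 = 6.

6


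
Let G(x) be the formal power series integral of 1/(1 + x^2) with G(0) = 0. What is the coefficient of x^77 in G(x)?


1/(1 + x^2) = sum_{j>=0} (-1)^j x^(2j). Integrating termwise with G(0) = 0:
G(x) = sum_{j>=0} (-1)^j x^(2j+1) / (2j+1) = arctan(x).
Only odd powers are nonzero. For x^77 write 77 = 2*38 + 1, giving
(-1)^38 / 77 = 1/77 = 1/77.

1/77


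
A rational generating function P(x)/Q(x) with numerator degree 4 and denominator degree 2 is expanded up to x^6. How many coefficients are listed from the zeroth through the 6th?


Expanding up to x^6 gives the coefficients for x^0, x^1, ..., x^6.
That is 6 + 1 = 7 coefficients in total.

7


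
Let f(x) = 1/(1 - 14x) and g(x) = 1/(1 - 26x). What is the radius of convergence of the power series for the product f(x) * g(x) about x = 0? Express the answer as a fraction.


The radius of 1/(1 - 14x) is 1/14 (nearest singularity at x = 1/14), and the radius of 1/(1 - 26x) is 1/26.
The product f(x)*g(x) = 1/((1 - 14x)(1 - 26x)) has singularities at both 1/14 and 1/26, so its radius of convergence is the distance to the nearest one:
min(1/14, 1/26) = 1/26.

1/26


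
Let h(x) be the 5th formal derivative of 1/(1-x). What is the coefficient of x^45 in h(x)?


Differentiating 5 times: d^5/dx^5 [1/(1-x)] = 5!/(1-x)^6.
The expansion 1/(1-x)^6 = sum_{k>=0} C(k+5, 5) x^k, so the coefficient of x^n in 5!/(1-x)^6 is 5! * C(n+5, 5).
For n = 45: 120 * C(50, 5) = 120 * 2118760 = 254251200

254251200


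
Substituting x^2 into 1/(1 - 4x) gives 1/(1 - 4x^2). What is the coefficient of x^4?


The coefficient of x^(2m) in 1/(1 - 4x^2) is 4^m.
With n = 4 = 2*2, the coefficient is 4^2 = 16.

16


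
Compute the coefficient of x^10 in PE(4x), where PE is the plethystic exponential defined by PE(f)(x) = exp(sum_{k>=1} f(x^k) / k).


With f(x) = 4x, the exponent is sum_{k>=1} 4 x^k / k = 4 * (-ln(1 - x)). Exponentiating:
PE(4x) = exp(-4 ln(1 - x)) = 1/(1 - x)^4.
By the negative binomial expansion, [x^n] 1/(1 - x)^4 = C(n + 3, 3).
For n = 10: C(13, 3) = 286.

286


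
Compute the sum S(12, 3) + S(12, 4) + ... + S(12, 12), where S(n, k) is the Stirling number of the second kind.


By definition, S(n, k) counts partitions of an n-set into exactly k nonempty blocks.
Computing row n = 12 for k = 3..12:
S(12, k): 86526, 611501, 1379400, 1323652, 627396, 159027, 22275, 1705, 66, 1
Sum = 4211549.

4211549


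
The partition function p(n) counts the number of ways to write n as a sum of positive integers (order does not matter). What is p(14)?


Using the generating function prod_{k>=1} 1/(1-x^k), we compute p(14).
By dynamic programming over parts 1 through 14:
p(14) = 135

135


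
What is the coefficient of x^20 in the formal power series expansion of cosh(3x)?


The Maclaurin series is cosh(t) = sum_{m>=0} t^(2m) / (2m)!, so substituting t = 3x, only even powers of x are nonzero, with coefficient of x^(2m) equal to 3^(2m) / (2m)!.
For x^20 the coefficient is 3^20/20! = 3486784401/2432902008176640000 = 531441/370812682240000.

531441/370812682240000


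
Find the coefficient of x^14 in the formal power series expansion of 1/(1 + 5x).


Write 1/(1 + c x) = 1/(1 - (-c) x) and apply the geometric-series identity
1/(1 - y) = sum_{k>=0} y^k to get 1/(1 + c x) = sum_{k>=0} (-c)^k x^k.
So the coefficient of x^k is (-c)^k = (-1)^k * c^k.
Here c = 5 and k = 14:
(-5)^14 = 1 * 6103515625 = 6103515625

6103515625


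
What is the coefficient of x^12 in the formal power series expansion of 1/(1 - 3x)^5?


The general identity 1/(1 - c x)^r = sum_{k>=0} c^k C(k + r - 1, r - 1) x^k follows by substituting y = c x into 1/(1 - y)^r = sum_{k>=0} C(k + r - 1, r - 1) y^k.
For c = 3, r = 5, k = 12:
3^12 * C(16, 4) = 531441 * 1820 = 967222620.

967222620


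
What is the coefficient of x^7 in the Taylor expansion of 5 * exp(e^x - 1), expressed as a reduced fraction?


exp(e^x - 1) = sum_{k>=0} Bell_k x^k / k!, where Bell_k is the k-th Bell number.
So the coefficient of x^7 is 5 * Bell_7 / 7!.
Computing: Bell_7 = 877 and 7! = 5040, giving
5 * 877/5040 = 877/1008.

877/1008


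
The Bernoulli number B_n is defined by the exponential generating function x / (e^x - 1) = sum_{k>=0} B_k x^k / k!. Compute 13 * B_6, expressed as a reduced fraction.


Bernoulli numbers can also be computed recursively via B_0 = 1 and sum_{j=0}^{m} C(m+1, j) B_j = 0 for m >= 1. Odd-index Bernoulli numbers vanish for k >= 3.
Computing B_6 = 1/42, so 13 * B_6 = 13 * 1/42 = 13/42.

13/42


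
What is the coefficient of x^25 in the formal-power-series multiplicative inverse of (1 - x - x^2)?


Let the inverse be f(x) = sum_{k>=0} a_k x^k. From f(x) * (1 - x - x^2) = 1 and matching coefficients:
 x^0: a_0 = 1.
 x^1: a_1 - a_0 = 0, so a_1 = 1.
 x^k (k >= 2): a_k - a_{k-1} - a_{k-2} = 0, i.e. a_k = a_{k-1} + a_{k-2}.
This is the Fibonacci-type recurrence shifted so that a_0 = a_1 = 1.
Iterating: a_0=1, a_1=1, a_2=2, a_3=3, a_4=5, a_5=8, a_6=13, a_7=21, a_8=34, a_9=55, ...
a_25 = 121393.

121393


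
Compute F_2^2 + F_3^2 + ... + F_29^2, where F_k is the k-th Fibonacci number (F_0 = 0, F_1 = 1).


There is a standard identity sum_{k=0}^{N} F_k^2 = F_N * F_{N+1} (proved inductively from the telescoping relation F_k^2 = F_k F_{k+1} - F_{k-1} F_k). Then
sum_{k=2}^{29} F_k^2 = F_29 F_30 - F_1 F_2.
Computing: F_29 = 514229, F_30 = 832040, F_1 = 1, F_2 = 1.
Sum = 514229 * 832040 - 1 * 1 = 427859097159.

427859097159


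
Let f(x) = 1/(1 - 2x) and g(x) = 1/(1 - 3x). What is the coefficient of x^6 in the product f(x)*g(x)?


The coefficient of x^n in f*g is the Cauchy product: sum_{k=0}^{n} a^k * b^(n-k).
With a=2, b=3, n=6:
sum_{k=0}^{6} 2^k * 3^(6-k)
= 2059

2059


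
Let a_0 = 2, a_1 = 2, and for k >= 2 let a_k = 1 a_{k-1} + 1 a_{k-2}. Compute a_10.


Iterating the recurrence forward:
a_0 = 2
a_1 = 2
a_2 = 1*2 + 1*2 = 4
a_3 = 1*4 + 1*2 = 6
a_4 = 1*6 + 1*4 = 10
a_5 = 1*10 + 1*6 = 16
a_6 = 1*16 + 1*10 = 26
a_7 = 1*26 + 1*16 = 42
a_8 = 1*42 + 1*26 = 68
a_9 = 1*68 + 1*42 = 110
a_10 = 1*110 + 1*68 = 178
So a_10 = 178.

178


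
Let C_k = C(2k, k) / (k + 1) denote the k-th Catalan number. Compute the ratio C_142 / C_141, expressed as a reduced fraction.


Using C_k = (2k)! / (k! (k+1)!), the ratio C_{k+1}/C_k simplifies to
C_{k+1}/C_k = [(2k+2)! / ((k+1)! (k+2)!)] * [k! (k+1)! / (2k)!]
 = (2k+2)(2k+1) / ((k+1)(k+2)) = 2(2k+1) / (k+2).
For k = 141: 2(2*141 + 1) / (141 + 2) = 566/143 = 566/143.

566/143


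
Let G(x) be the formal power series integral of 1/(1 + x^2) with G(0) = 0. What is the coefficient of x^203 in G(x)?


1/(1 + x^2) = sum_{j>=0} (-1)^j x^(2j). Integrating termwise with G(0) = 0:
G(x) = sum_{j>=0} (-1)^j x^(2j+1) / (2j+1) = arctan(x).
Only odd powers are nonzero. For x^203 write 203 = 2*101 + 1, giving
(-1)^101 / 203 = -1/203 = -1/203.

-1/203


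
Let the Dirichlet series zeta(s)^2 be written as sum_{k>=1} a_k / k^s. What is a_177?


The Dirichlet convolution of the constant function 1 with itself gives (1 * 1)(k) = sum_{d | k} 1 = d(k), the number of positive divisors of k.
Since zeta(s) = sum_{k>=1} 1/k^s, we have zeta(s)^2 = sum_{k>=1} d(k)/k^s, so a_k = d(k).
For k = 177: the divisors are 1, 3, 59, 177.
Count = 4.

4


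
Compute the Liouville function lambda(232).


The Liouville function is lambda(k) = (-1)^Omega(k), where Omega(k) counts the prime factors of k with multiplicity.
Factoring: 232 = 2 * 2 * 2 * 29, so Omega(232) = 4.
lambda(232) = (-1)^4 = 1.

1


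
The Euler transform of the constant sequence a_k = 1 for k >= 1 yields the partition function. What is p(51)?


The Euler transform converts the sequence a_k = 1 into the number of integer partitions.
Using the recurrence or dynamic programming:
p(51) = 239943

239943


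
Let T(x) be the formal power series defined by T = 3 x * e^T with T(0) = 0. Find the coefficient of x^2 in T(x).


Apply the Lagrange inversion formula: if T = 3 x * phi(T) with phi(t) = e^t, then
[x^n] T = 3^n * (1/n) [t^(n-1)] phi(t)^n = 3^n * (1/n) [t^(n-1)] e^(n t) = 3^n * (1/n) * n^(n-1) / (n-1)! = 3^n * n^(n-1) / n!.
When c = 1 this is the Cayley count of rooted labeled trees on n vertices, divided by n!.
For n = 2: 3^2 * 2^1 / 2! = 9 * 2/2 = 9.

9


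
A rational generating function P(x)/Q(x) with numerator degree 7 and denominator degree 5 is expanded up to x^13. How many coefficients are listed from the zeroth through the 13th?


Expanding up to x^13 gives the coefficients for x^0, x^1, ..., x^13.
That is 13 + 1 = 14 coefficients in total.

14


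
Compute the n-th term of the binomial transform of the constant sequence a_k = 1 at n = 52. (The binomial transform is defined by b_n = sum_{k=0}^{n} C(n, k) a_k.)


With a_k = 1 for all k, b_n = sum_{k=0}^{n} C(n, k) = 2^n by the binomial theorem.
For n = 52: 2^52 = 4503599627370496.

4503599627370496


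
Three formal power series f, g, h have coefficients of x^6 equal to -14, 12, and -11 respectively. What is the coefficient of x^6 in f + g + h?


Series addition is componentwise:
-14 + 12 + -11
= -13

-13


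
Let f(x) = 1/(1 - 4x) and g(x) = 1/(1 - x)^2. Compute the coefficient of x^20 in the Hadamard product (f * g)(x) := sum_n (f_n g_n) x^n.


f has coefficients f_k = 4^k. For g = 1/(1 - x)^2 the coefficient is g_k = C(k + 1, 1) = k + 1. The Hadamard coefficient is (f * g)_k = 4^k * (k + 1).
For k = 20: 4^20 * 21 = 1099511627776 * 21 = 23089744183296.

23089744183296


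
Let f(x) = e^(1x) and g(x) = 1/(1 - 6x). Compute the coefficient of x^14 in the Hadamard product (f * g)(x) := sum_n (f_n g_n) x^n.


Expanding: f_k = 1^k/k! (from e^(1x)) and g_k = 6^k (from 1/(1 - 6x)). So the Hadamard coefficient (f * g)_k = 1^k 6^k / k! = (6)^k / k!.
For k = 14: 6^14/14! = 78364164096/87178291200 = 157464/175175.

157464/175175


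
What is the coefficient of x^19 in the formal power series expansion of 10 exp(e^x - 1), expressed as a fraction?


exp(e^x - 1) is the exponential generating function for the Bell numbers Bell_k: exp(e^x - 1) = sum_{k>=0} Bell_k x^k / k!.
So the coefficient of x^19 in 10 exp(e^x - 1) is 10 Bell_19 / 19!.
Computing: Bell_19 = 5832742205057 and 19! = 121645100408832000, giving
10 * 5832742205057/121645100408832000 = 5832742205057/12164510040883200.

5832742205057/12164510040883200


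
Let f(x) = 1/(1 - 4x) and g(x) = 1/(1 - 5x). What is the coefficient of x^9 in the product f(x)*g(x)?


The coefficient of x^n in f*g is the Cauchy product: sum_{k=0}^{n} a^k * b^(n-k).
With a=4, b=5, n=9:
sum_{k=0}^{9} 4^k * 5^(9-k)
= 8717049

8717049


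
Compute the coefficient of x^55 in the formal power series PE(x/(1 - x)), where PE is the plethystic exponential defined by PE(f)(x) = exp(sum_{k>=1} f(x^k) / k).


For f(x) = x/(1 - x) we have
sum_{k>=1} f(x^k) / k = sum_{k>=1} (1/k) * x^k / (1 - x^k) = sum_{k, m >= 1} x^(k m) / k,
which after exponentiating simplifies to
PE(x/(1 - x)) = prod_{k>=1} 1 / (1 - x^k).
This is the generating function for the partition function p(n), so the coefficient of x^55 is p(55).
Computing p(55) by dynamic programming over parts 1, 2, ..., 55: p(55) = 451276.

451276


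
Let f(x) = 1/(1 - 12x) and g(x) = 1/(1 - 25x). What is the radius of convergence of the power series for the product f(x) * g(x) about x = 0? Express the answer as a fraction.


The radius of 1/(1 - 12x) is 1/12 (nearest singularity at x = 1/12), and the radius of 1/(1 - 25x) is 1/25.
The product f(x)*g(x) = 1/((1 - 12x)(1 - 25x)) has singularities at both 1/12 and 1/25, so its radius of convergence is the distance to the nearest one:
min(1/12, 1/25) = 1/25.

1/25


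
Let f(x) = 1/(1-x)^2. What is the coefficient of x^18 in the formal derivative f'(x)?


Differentiate: d/dx [ 1/(1-x)^r ] = r / (1-x)^(r+1).
Here r = 2, so f'(x) = 2 / (1-x)^3.
The expansion of 1/(1-x)^(r+1) has coefficient of x^n equal to C(n+r, r).
So the coefficient of x^18 in f'(x) is
2 * C(20, 2) = 2 * 190 = 380

380


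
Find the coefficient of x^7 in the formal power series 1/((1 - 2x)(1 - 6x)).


By partial fractions or Cauchy convolution:
The coefficient equals sum_{k=0}^{7} 2^k * 6^(7-k).
= 419840

419840


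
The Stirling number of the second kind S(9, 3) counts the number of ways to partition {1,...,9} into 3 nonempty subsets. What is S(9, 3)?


Using the explicit formula S(n,k) = (1/k!) sum_{j=0}^{k} (-1)^(k-j) C(k,j) j^n:
S(9, 3) = 3025
Equivalently, S(n,k) is n! times the coefficient of x^n in the EGF (e^x - 1)^k / k!.

3025


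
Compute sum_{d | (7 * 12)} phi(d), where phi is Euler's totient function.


First, 7 * 12 = 84. One classical identity is sum_{d | n} phi(d) = n (each k in [1, n] has a unique gcd with n, and among the k's with gcd(k, n) = n/d there are phi(d) of them). So the sum equals 84. We also verify directly:
Divisors of 84: 1, 2, 3, 4, 6, 7, 12, 14, 21, 28, 42, 84.
phi values: 1, 1, 2, 2, 2, 6, 4, 6, 12, 12, 12, 24.
Sum = 84.

84


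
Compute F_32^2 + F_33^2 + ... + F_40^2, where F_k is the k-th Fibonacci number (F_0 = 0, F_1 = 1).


There is a standard identity sum_{k=0}^{N} F_k^2 = F_N * F_{N+1} (proved inductively from the telescoping relation F_k^2 = F_k F_{k+1} - F_{k-1} F_k). Then
sum_{k=32}^{40} F_k^2 = F_40 F_41 - F_31 F_32.
Computing: F_40 = 102334155, F_41 = 165580141, F_31 = 1346269, F_32 = 2178309.
Sum = 102334155 * 165580141 - 1346269 * 2178309 = 16941571224136734.

16941571224136734


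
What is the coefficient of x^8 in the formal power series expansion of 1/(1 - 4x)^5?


The general identity 1/(1 - c x)^r = sum_{k>=0} c^k C(k + r - 1, r - 1) x^k follows by substituting y = c x into 1/(1 - y)^r = sum_{k>=0} C(k + r - 1, r - 1) y^k.
For c = 4, r = 5, k = 8:
4^8 * C(12, 4) = 65536 * 495 = 32440320.

32440320


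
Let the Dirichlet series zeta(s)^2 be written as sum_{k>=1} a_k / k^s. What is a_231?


The Dirichlet convolution of the constant function 1 with itself gives (1 * 1)(k) = sum_{d | k} 1 = d(k), the number of positive divisors of k.
Since zeta(s) = sum_{k>=1} 1/k^s, we have zeta(s)^2 = sum_{k>=1} d(k)/k^s, so a_k = d(k).
For k = 231: the divisors are 1, 3, 7, 11, 21, 33, 77, 231.
Count = 8.

8


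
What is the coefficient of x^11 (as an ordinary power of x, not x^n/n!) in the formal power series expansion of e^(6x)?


The exponential series is e^y = sum_{k>=0} y^k / k!. Substituting y = 6x gives
e^(6x) = sum_{k>=0} 6^k x^k / k!.
So the coefficient of x^n is a^n/n! with a = 6, n = 11:
6^11 / 11! = 362797056/39916800 = 17496/1925

17496/1925


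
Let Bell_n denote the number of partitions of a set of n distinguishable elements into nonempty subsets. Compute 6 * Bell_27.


Bell_27 can be computed from the Bell triangle or from Dobinski's identity Bell_n = (1/e) * sum_{k>=0} k^n / k!.
Computing Bell_27 = 545717047936059989389.
Then 6 * 545717047936059989389 = 3274302287616359936334.

3274302287616359936334


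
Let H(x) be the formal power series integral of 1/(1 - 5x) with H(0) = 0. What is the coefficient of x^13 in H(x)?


1/(1 - 5x) = sum_{k>=0} 5^k x^k. Integrating termwise with H(0) = 0:
H(x) = sum_{k>=0} 5^k x^(k+1) / (k+1) = sum_{m>=1} 5^(m-1) x^m / m.
For m = 13: 5^12/13 = 244140625/13 = 244140625/13.

244140625/13


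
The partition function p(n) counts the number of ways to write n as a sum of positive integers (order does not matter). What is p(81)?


Using the generating function prod_{k>=1} 1/(1-x^k), we compute p(81).
By dynamic programming over parts 1 through 81:
p(81) = 18004327

18004327


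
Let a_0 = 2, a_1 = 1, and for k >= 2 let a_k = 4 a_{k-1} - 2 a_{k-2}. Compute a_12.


Iterating the recurrence forward:
a_0 = 2
a_1 = 1
a_2 = 4*1 - 2*2 = 0
a_3 = 4*0 - 2*1 = -2
a_4 = 4*-2 - 2*0 = -8
a_5 = 4*-8 - 2*-2 = -28
a_6 = 4*-28 - 2*-8 = -96
a_7 = 4*-96 - 2*-28 = -328
a_8 = 4*-328 - 2*-96 = -1120
a_9 = 4*-1120 - 2*-328 = -3824
a_10 = 4*-3824 - 2*-1120 = -13056
a_11 = 4*-13056 - 2*-3824 = -44576
a_12 = 4*-44576 - 2*-13056 = -152192
So a_12 = -152192.

-152192


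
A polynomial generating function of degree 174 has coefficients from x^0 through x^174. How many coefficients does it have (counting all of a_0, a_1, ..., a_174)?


A polynomial of degree 174 takes the form a_0 + a_1 x + ... + a_174 x^174.
The number of coefficients is 174 + 1 = 175.

175


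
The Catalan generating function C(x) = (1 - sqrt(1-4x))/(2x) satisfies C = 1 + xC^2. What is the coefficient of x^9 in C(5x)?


Substituting x -> 5x scales the n-th coefficient by 5^n, so [x^9] C(5x) = 5^9 * C_9.
C_9 = C(2*9, 9)/(10) = 48620/10 = 4862.
So 5^9 * 4862 = 1953125 * 4862 = 9496093750.

9496093750
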